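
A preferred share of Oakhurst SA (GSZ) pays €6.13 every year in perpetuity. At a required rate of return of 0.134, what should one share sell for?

Zero-growth DDM (perpetuity): P₀ = D/r = 6.13 / 0.134 = 45.7463

€45.75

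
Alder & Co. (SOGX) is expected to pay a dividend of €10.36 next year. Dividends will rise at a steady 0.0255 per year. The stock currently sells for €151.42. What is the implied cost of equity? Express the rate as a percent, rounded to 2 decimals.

Rearranging the constant-growth DDM: r = D₁/P₀ + g.
r = 10.3600 / 151.42 + 0.0255 = 0.06842 + 0.0255 = 0.09392

9.39%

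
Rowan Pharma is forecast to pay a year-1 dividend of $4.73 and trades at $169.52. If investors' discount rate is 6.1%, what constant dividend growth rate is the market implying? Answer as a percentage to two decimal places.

3.31%

From P₀ = D₁/(r − g), the implied growth is g = r − D₁/P₀.
g = 0.061 − 4.73/169.52 = 0.061 − 0.02790 = 0.03310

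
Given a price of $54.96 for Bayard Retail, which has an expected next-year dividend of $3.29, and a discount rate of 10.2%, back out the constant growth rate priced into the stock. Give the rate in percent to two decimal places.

From P₀ = D₁/(r − g), the implied growth is g = r − D₁/P₀.
g = 0.102 − 3.29/54.96 = 0.102 − 0.05986 = 0.04214

4.21%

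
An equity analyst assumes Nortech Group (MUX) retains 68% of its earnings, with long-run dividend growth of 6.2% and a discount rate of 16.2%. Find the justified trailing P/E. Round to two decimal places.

Payout ratio b = 1 − 0.68 = 0.32.
Justified trailing P/E = b(1+g)/(r−g) = 0.32×(1+0.062)/(0.162−0.062) = 3.3984

3.40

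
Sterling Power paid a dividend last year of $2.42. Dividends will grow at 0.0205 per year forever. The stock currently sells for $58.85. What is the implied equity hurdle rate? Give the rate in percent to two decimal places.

Rearranging the constant-growth DDM: r = D₁/P₀ + g.
D₁ = 2.42 × (1 + 0.0205) = 2.4696.
r = 2.4696 / 58.85 + 0.0205 = 0.04196 + 0.0205 = 0.06246

6.25%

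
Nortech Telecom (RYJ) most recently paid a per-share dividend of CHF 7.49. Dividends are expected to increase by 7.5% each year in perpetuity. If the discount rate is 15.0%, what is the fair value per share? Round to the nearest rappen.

Gordon growth model: P₀ = D₁/(r − g). D₁ = 7.49 × (1 + 0.075) = 8.0518.
P₀ = 8.0518 / (0.15 − 0.075) = 8.0518 / 0.075 = 107.3567

CHF 107.36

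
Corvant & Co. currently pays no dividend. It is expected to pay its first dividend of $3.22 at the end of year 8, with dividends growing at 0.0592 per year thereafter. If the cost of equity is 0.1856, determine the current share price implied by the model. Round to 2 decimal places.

$7.74

Deferred-dividend DDM. At t=7 the remaining stream is a growing perpetuity with first payment D_8 = 3.22.
V_7 = D_8/(r−g) = 3.22/(0.1856−0.0592) = 25.4747
P₀ = V_7/(1+r)^7 = 25.4747/(1+0.1856)^7 = 7.7364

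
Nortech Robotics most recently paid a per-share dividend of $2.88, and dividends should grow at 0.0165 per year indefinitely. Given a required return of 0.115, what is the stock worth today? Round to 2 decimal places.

Gordon growth model: P₀ = D₁/(r − g). D₁ = 2.88 × (1 + 0.0165) = 2.9275.
P₀ = 2.9275 / (0.115 − 0.0165) = 2.9275 / 0.0985 = 29.7210

$29.72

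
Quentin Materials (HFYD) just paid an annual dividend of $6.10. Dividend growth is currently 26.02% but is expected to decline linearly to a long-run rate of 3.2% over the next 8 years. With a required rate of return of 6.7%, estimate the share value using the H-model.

$338.95

H-model: P₀ = D₀[(1+g_L) + H(g_S−g_L)]/(r−g_L), with H = 8/2 = 4.
P₀ = 6.10 × [(1+0.032) + 4×(0.2602−0.032)] / (0.067−0.032)
   = 6.10 × 1.9448 / 0.035 = 338.9509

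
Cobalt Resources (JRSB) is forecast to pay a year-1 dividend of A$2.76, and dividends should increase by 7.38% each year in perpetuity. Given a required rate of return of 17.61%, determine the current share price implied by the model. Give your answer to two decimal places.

Gordon growth model: P₀ = D₁/(r − g), with D₁ = 2.76 given directly.
P₀ = 2.7600 / (0.1761 − 0.0738) = 2.7600 / 0.1023 = 26.9795

A$26.98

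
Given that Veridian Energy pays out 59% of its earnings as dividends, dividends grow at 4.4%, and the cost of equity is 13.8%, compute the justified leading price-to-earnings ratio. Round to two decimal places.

6.28

Justified leading P/E = b/(r−g) = 0.59/(0.138−0.044) = 6.2766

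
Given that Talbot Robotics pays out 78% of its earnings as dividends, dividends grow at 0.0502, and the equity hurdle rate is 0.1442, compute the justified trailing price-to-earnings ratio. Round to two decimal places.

8.71

Justified trailing P/E = b(1+g)/(r−g) = 0.78×(1+0.0502)/(0.1442−0.0502) = 8.7144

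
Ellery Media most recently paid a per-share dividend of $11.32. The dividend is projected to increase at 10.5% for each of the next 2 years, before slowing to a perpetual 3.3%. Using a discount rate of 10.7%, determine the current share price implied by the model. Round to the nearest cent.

$180.03

Two-stage DDM. Project D₁…D_2 at 0.105, terminal growth 0.033, discount at r = 0.107.
D_1 = 12.5086
D_2 = 13.8220
Terminal value at t=2: TV = D_3/(r−g) = 14.2781/(0.107−0.033) = 192.9477
P₀ = 12.5086/(1+0.107)^1 + 13.8220/(1+0.107)^2 + 192.9477/(1+0.107)^2 = 180.0293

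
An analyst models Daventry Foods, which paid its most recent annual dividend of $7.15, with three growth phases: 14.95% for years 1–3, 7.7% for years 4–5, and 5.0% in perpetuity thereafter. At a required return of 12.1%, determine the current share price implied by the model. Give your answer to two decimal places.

$142.32

Three-stage DDM. Project D₁…D_5; terminal Gordon value at t=5 with g = 0.05; discount at r = 0.121.
D_1 = 8.2189
D_2 = 9.4477
D_3 = 10.8601
D_4 = 11.6963
D_5 = 12.5969
TV_5 = 13.2268/(0.121−0.05) = 186.2925
P₀ = Σ Dₜ/(1+r)ᵗ + TV_5/(1+r)^5 = 142.3187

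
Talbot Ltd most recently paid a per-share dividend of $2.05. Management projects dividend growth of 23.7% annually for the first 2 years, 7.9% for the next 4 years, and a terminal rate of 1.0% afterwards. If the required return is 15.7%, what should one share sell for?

$24.61

Three-stage DDM. Project D₁…D_6; terminal Gordon value at t=6 with g = 0.01; discount at r = 0.157.
D_1 = 2.5358
D_2 = 3.1368
D_3 = 3.3847
D_4 = 3.6520
D_5 = 3.9406
D_6 = 4.2519
TV_6 = 4.2944/(0.157−0.01) = 29.2135
P₀ = Σ Dₜ/(1+r)ᵗ + TV_6/(1+r)^6 = 24.6096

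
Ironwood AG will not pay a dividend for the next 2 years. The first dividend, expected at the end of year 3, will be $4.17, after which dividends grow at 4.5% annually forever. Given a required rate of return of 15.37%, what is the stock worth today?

Deferred-dividend DDM. At t=2 the remaining stream is a growing perpetuity with first payment D_3 = 4.17.
V_2 = D_3/(r−g) = 4.17/(0.1537−0.045) = 38.3625
P₀ = V_2/(1+r)^2 = 38.3625/(1+0.1537)^2 = 28.8218

$28.82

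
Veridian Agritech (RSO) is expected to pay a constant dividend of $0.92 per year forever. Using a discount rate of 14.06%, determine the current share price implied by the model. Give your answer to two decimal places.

Zero-growth DDM (perpetuity): P₀ = D/r = 0.92 / 0.1406 = 6.5434

$6.54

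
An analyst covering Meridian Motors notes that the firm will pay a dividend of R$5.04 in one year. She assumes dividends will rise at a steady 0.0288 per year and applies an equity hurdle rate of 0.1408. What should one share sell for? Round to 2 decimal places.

Gordon growth model: P₀ = D₁/(r − g), with D₁ = 5.04 given directly.
P₀ = 5.0400 / (0.1408 − 0.0288) = 5.0400 / 0.112 = 45.0000

R$45.00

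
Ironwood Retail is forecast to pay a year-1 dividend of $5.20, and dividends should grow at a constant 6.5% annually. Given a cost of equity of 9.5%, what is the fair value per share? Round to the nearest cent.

$173.33

Gordon growth model: P₀ = D₁/(r − g), with D₁ = 5.20 given directly.
P₀ = 5.2000 / (0.095 − 0.065) = 5.2000 / 0.03 = 173.3333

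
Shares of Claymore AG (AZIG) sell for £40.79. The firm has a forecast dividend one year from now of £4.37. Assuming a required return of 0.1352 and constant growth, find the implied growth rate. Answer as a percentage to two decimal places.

2.81%

From P₀ = D₁/(r − g), the implied growth is g = r − D₁/P₀.
g = 0.1352 − 4.37/40.79 = 0.1352 − 0.10713 = 0.02807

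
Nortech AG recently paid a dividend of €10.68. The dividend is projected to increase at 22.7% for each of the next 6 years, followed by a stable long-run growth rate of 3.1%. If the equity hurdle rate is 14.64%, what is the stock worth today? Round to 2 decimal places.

Two-stage DDM. Project D₁…D_6 at 0.227, terminal growth 0.031, discount at r = 0.1464.
D_1 = 13.1044
D_2 = 16.0790
D_3 = 19.7290
D_4 = 24.2075
D_5 = 29.7026
D_6 = 36.4451
Terminal value at t=6: TV = D_7/(r−g) = 37.5749/(0.1464−0.031) = 325.6053
P₀ = 13.1044/(1+0.1464)^1 + 16.0790/(1+0.1464)^2 + 19.7290/(1+0.1464)^3 + 24.2075/(1+0.1464)^4 + 29.7026/(1+0.1464)^5 + 36.4451/(1+0.1464)^6 + 325.6053/(1+0.1464)^6 = 225.2731

€225.27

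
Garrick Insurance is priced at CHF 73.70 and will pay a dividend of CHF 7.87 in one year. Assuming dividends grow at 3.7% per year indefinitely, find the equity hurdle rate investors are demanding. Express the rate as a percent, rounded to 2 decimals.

Rearranging the constant-growth DDM: r = D₁/P₀ + g.
r = 7.8700 / 73.70 + 0.037 = 0.10678 + 0.037 = 0.14378

14.38%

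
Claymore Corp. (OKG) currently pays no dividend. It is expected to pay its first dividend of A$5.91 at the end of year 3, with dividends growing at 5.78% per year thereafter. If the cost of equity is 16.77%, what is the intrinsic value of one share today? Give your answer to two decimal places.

A$39.44

Deferred-dividend DDM. At t=2 the remaining stream is a growing perpetuity with first payment D_3 = 5.91.
V_2 = D_3/(r−g) = 5.91/(0.1677−0.0578) = 53.7762
P₀ = V_2/(1+r)^2 = 53.7762/(1+0.1677)^2 = 39.4391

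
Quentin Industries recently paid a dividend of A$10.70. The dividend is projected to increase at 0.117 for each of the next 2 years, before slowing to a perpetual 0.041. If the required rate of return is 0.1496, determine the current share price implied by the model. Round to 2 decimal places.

Two-stage DDM. Project D₁…D_2 at 0.117, terminal growth 0.041, discount at r = 0.1496.
D_1 = 11.9519
D_2 = 13.3503
Terminal value at t=2: TV = D_3/(r−g) = 13.8976/(0.1496−0.041) = 127.9708
P₀ = 11.9519/(1+0.1496)^1 + 13.3503/(1+0.1496)^2 + 127.9708/(1+0.1496)^2 = 117.3300

A$117.33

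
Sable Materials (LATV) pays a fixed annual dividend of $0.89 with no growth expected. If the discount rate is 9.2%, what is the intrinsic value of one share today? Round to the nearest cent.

$9.67

Zero-growth DDM (perpetuity): P₀ = D/r = 0.89 / 0.092 = 9.6739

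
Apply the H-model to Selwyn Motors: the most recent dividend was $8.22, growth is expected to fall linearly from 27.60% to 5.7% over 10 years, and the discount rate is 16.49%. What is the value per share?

H-model: P₀ = D₀[(1+g_L) + H(g_S−g_L)]/(r−g_L), with H = 10/2 = 5.
P₀ = 8.22 × [(1+0.057) + 5×(0.276−0.057)] / (0.1649−0.057)
   = 8.22 × 2.1520 / 0.1079 = 163.9429

$163.94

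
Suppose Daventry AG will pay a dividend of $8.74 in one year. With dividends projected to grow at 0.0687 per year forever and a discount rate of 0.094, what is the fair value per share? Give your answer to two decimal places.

Gordon growth model: P₀ = D₁/(r − g), with D₁ = 8.74 given directly.
P₀ = 8.7400 / (0.094 − 0.0687) = 8.7400 / 0.0253 = 345.4545

$345.45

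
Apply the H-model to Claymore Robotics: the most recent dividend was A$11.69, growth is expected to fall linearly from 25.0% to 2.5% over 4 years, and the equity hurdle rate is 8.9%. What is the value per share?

H-model: P₀ = D₀[(1+g_L) + H(g_S−g_L)]/(r−g_L), with H = 4/2 = 2.
P₀ = 11.69 × [(1+0.025) + 2×(0.25−0.025)] / (0.089−0.025)
   = 11.69 × 1.4750 / 0.064 = 269.4180

A$269.42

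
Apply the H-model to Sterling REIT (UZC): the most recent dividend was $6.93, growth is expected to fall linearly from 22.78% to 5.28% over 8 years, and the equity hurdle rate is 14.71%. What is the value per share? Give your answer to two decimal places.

H-model: P₀ = D₀[(1+g_L) + H(g_S−g_L)]/(r−g_L), with H = 8/2 = 4.
P₀ = 6.93 × [(1+0.0528) + 4×(0.2278−0.0528)] / (0.1471−0.0528)
   = 6.93 × 1.7528 / 0.0943 = 128.8113

$128.81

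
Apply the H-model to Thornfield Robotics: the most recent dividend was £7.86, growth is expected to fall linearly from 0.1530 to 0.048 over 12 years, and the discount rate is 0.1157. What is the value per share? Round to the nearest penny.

H-model: P₀ = D₀[(1+g_L) + H(g_S−g_L)]/(r−g_L), with H = 12/2 = 6.
P₀ = 7.86 × [(1+0.048) + 6×(0.153−0.048)] / (0.1157−0.048)
   = 7.86 × 1.6780 / 0.0677 = 194.8165

£194.82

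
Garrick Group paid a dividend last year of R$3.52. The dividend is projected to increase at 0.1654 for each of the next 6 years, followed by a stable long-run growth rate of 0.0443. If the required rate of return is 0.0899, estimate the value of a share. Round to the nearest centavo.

Two-stage DDM. Project D₁…D_6 at 0.1654, terminal growth 0.0443, discount at r = 0.0899.
D_1 = 4.1022
D_2 = 4.7807
D_3 = 5.5714
D_4 = 6.4930
D_5 = 7.5669
D_6 = 8.8185
Terminal value at t=6: TV = D_7/(r−g) = 9.2091/(0.0899−0.0443) = 201.9543
P₀ = 4.1022/(1+0.0899)^1 + 4.7807/(1+0.0899)^2 + 5.5714/(1+0.0899)^3 + 6.4930/(1+0.0899)^4 + 7.5669/(1+0.0899)^5 + 8.8185/(1+0.0899)^6 + 201.9543/(1+0.0899)^6 = 147.3596

R$147.36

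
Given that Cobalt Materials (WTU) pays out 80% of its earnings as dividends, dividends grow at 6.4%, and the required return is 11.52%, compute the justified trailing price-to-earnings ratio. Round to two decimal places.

Justified trailing P/E = b(1+g)/(r−g) = 0.80×(1+0.064)/(0.1152−0.064) = 16.6250

16.63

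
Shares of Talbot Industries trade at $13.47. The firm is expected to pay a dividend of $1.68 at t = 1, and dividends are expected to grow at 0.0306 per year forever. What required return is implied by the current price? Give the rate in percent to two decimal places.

Rearranging the constant-growth DDM: r = D₁/P₀ + g.
r = 1.6800 / 13.47 + 0.0306 = 0.12472 + 0.0306 = 0.15532

15.53%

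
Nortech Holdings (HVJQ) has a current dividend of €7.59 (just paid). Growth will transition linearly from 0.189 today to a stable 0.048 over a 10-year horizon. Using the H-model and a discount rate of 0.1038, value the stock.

€238.45

H-model: P₀ = D₀[(1+g_L) + H(g_S−g_L)]/(r−g_L), with H = 10/2 = 5.
P₀ = 7.59 × [(1+0.048) + 5×(0.189−0.048)] / (0.1038−0.048)
   = 7.59 × 1.7530 / 0.0558 = 238.4457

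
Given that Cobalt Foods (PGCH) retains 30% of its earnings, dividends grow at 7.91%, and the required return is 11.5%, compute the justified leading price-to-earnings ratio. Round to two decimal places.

19.50

Payout ratio b = 1 − 0.30 = 0.70.
Justified leading P/E = b/(r−g) = 0.70/(0.115−0.0791) = 19.4986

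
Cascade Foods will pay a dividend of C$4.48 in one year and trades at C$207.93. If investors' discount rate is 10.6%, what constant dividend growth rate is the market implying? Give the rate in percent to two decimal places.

8.45%

From P₀ = D₁/(r − g), the implied growth is g = r − D₁/P₀.
g = 0.106 − 4.48/207.93 = 0.106 − 0.02155 = 0.08445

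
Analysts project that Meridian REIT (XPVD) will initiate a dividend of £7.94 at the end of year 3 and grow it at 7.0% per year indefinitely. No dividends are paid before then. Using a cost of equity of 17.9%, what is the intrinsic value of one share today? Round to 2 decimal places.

Deferred-dividend DDM. At t=2 the remaining stream is a growing perpetuity with first payment D_3 = 7.94.
V_2 = D_3/(r−g) = 7.94/(0.179−0.07) = 72.8440
P₀ = V_2/(1+r)^2 = 72.8440/(1+0.179)^2 = 52.4042

£52.40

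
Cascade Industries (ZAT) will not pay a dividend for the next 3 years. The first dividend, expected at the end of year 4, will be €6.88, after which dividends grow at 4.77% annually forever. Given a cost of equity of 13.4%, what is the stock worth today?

Deferred-dividend DDM. At t=3 the remaining stream is a growing perpetuity with first payment D_4 = 6.88.
V_3 = D_4/(r−g) = 6.88/(0.134−0.0477) = 79.7219
P₀ = V_3/(1+r)^3 = 79.7219/(1+0.134)^3 = 54.6687

€54.67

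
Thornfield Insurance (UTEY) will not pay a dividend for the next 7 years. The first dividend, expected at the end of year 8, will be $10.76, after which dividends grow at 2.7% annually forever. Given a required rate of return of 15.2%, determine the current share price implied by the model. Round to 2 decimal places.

$31.97

Deferred-dividend DDM. At t=7 the remaining stream is a growing perpetuity with first payment D_8 = 10.76.
V_7 = D_8/(r−g) = 10.76/(0.152−0.027) = 86.0800
P₀ = V_7/(1+r)^7 = 86.0800/(1+0.152)^7 = 31.9694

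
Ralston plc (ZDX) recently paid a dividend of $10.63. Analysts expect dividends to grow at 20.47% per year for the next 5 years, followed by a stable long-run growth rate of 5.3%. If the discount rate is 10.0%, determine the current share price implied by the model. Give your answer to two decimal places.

$445.62

Two-stage DDM. Project D₁…D_5 at 0.2047, terminal growth 0.053, discount at r = 0.1.
D_1 = 12.8060
D_2 = 15.4273
D_3 = 18.5853
D_4 = 22.3897
D_5 = 26.9729
Terminal value at t=5: TV = D_6/(r−g) = 28.4025/(0.1−0.053) = 604.3080
P₀ = 12.8060/(1+0.1)^1 + 15.4273/(1+0.1)^2 + 18.5853/(1+0.1)^3 + 22.3897/(1+0.1)^4 + 26.9729/(1+0.1)^5 + 604.3080/(1+0.1)^5 = 445.6233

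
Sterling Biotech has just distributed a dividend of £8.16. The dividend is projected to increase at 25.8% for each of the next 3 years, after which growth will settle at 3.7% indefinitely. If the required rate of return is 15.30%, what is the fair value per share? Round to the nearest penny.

£123.96

Two-stage DDM. Project D₁…D_3 at 0.258, terminal growth 0.037, discount at r = 0.153.
D_1 = 10.2653
D_2 = 12.9137
D_3 = 16.2455
Terminal value at t=3: TV = D_4/(r−g) = 16.8465/(0.153−0.037) = 145.2288
P₀ = 10.2653/(1+0.153)^1 + 12.9137/(1+0.153)^2 + 16.2455/(1+0.153)^3 + 145.2288/(1+0.153)^3 = 123.9624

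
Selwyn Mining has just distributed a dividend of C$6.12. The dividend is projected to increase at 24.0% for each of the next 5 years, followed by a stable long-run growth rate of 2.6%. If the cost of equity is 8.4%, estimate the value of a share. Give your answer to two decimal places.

C$258.68

Two-stage DDM. Project D₁…D_5 at 0.24, terminal growth 0.026, discount at r = 0.084.
D_1 = 7.5888
D_2 = 9.4101
D_3 = 11.6685
D_4 = 14.4690
D_5 = 17.9415
Terminal value at t=5: TV = D_6/(r−g) = 18.4080/(0.084−0.026) = 317.3798
P₀ = 7.5888/(1+0.084)^1 + 9.4101/(1+0.084)^2 + 11.6685/(1+0.084)^3 + 14.4690/(1+0.084)^4 + 17.9415/(1+0.084)^5 + 317.3798/(1+0.084)^5 = 258.6831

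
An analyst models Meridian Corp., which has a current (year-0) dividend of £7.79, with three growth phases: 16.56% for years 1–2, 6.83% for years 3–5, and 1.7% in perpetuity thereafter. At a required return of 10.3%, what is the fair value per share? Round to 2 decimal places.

Three-stage DDM. Project D₁…D_5; terminal Gordon value at t=5 with g = 0.017; discount at r = 0.103.
D_1 = 9.0800
D_2 = 10.5837
D_3 = 11.3065
D_4 = 12.0788
D_5 = 12.9038
TV_5 = 13.1231/(0.103−0.017) = 152.5944
P₀ = Σ Dₜ/(1+r)ᵗ + TV_5/(1+r)^5 = 134.8891

£134.89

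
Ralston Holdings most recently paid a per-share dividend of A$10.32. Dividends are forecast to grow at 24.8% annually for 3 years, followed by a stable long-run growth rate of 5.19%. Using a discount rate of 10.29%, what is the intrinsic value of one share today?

Two-stage DDM. Project D₁…D_3 at 0.248, terminal growth 0.0519, discount at r = 0.1029.
D_1 = 12.8794
D_2 = 16.0734
D_3 = 20.0597
Terminal value at t=3: TV = D_4/(r−g) = 21.1008/(0.1029−0.0519) = 413.7402
P₀ = 12.8794/(1+0.1029)^1 + 16.0734/(1+0.1029)^2 + 20.0597/(1+0.1029)^3 + 413.7402/(1+0.1029)^3 = 348.2479

A$348.25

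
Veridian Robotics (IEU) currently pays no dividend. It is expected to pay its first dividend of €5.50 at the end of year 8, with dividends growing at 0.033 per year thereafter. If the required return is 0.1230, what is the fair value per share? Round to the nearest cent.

€27.13

Deferred-dividend DDM. At t=7 the remaining stream is a growing perpetuity with first payment D_8 = 5.50.
V_7 = D_8/(r−g) = 5.50/(0.123−0.033) = 61.1111
P₀ = V_7/(1+r)^7 = 61.1111/(1+0.123)^7 = 27.1308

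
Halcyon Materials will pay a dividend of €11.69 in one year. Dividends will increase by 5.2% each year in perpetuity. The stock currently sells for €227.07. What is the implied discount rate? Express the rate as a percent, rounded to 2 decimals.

10.35%

Rearranging the constant-growth DDM: r = D₁/P₀ + g.
r = 11.6900 / 227.07 + 0.052 = 0.05148 + 0.052 = 0.10348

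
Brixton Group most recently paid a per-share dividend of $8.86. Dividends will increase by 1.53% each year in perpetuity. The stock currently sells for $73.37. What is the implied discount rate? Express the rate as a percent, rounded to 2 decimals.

Rearranging the constant-growth DDM: r = D₁/P₀ + g.
D₁ = 8.86 × (1 + 0.0153) = 8.9956.
r = 8.9956 / 73.37 + 0.0153 = 0.12261 + 0.0153 = 0.13791

13.79%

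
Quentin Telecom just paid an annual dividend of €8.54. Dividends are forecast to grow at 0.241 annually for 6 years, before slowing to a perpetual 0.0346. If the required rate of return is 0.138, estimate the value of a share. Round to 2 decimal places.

€213.86

Two-stage DDM. Project D₁…D_6 at 0.241, terminal growth 0.0346, discount at r = 0.138.
D_1 = 10.5981
D_2 = 13.1523
D_3 = 16.3220
D_4 = 20.2556
D_5 = 25.1372
D_6 = 31.1953
Terminal value at t=6: TV = D_7/(r−g) = 32.2746/(0.138−0.0346) = 312.1336
P₀ = 10.5981/(1+0.138)^1 + 13.1523/(1+0.138)^2 + 16.3220/(1+0.138)^3 + 20.2556/(1+0.138)^4 + 25.1372/(1+0.138)^5 + 31.1953/(1+0.138)^6 + 312.1336/(1+0.138)^6 = 213.8646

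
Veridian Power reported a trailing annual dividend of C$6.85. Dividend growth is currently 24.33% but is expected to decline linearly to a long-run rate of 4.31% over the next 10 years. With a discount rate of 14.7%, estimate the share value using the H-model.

H-model: P₀ = D₀[(1+g_L) + H(g_S−g_L)]/(r−g_L), with H = 10/2 = 5.
P₀ = 6.85 × [(1+0.0431) + 5×(0.2433−0.0431)] / (0.147−0.0431)
   = 6.85 × 2.0441 / 0.1039 = 134.7650

C$134.77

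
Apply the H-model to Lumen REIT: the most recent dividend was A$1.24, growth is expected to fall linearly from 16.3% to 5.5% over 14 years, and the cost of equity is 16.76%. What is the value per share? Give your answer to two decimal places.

H-model: P₀ = D₀[(1+g_L) + H(g_S−g_L)]/(r−g_L), with H = 14/2 = 7.
P₀ = 1.24 × [(1+0.055) + 7×(0.163−0.055)] / (0.1676−0.055)
   = 1.24 × 1.8110 / 0.1126 = 19.9435

A$19.94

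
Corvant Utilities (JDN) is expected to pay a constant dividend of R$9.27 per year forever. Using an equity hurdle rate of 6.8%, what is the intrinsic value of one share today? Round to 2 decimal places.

R$136.32

Zero-growth DDM (perpetuity): P₀ = D/r = 9.27 / 0.068 = 136.3235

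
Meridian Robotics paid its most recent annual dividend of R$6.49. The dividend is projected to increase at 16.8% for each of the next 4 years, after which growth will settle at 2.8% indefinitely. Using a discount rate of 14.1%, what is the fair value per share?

R$92.36

Two-stage DDM. Project D₁…D_4 at 0.168, terminal growth 0.028, discount at r = 0.141.
D_1 = 7.5803
D_2 = 8.8538
D_3 = 10.3413
D_4 = 12.0786
Terminal value at t=4: TV = D_5/(r−g) = 12.4168/(0.141−0.028) = 109.8831
P₀ = 7.5803/(1+0.141)^1 + 8.8538/(1+0.141)^2 + 10.3413/(1+0.141)^3 + 12.0786/(1+0.141)^4 + 109.8831/(1+0.141)^4 = 92.3643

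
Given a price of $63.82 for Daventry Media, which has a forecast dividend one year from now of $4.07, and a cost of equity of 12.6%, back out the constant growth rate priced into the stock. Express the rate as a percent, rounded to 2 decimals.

From P₀ = D₁/(r − g), the implied growth is g = r − D₁/P₀.
g = 0.126 − 4.07/63.82 = 0.126 − 0.06377 = 0.06223

6.22%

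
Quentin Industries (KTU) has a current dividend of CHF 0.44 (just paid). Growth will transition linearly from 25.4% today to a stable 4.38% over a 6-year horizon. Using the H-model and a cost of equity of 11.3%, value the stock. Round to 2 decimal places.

H-model: P₀ = D₀[(1+g_L) + H(g_S−g_L)]/(r−g_L), with H = 6/2 = 3.
P₀ = 0.44 × [(1+0.0438) + 3×(0.254−0.0438)] / (0.113−0.0438)
   = 0.44 × 1.6744 / 0.0692 = 10.6465

CHF 10.65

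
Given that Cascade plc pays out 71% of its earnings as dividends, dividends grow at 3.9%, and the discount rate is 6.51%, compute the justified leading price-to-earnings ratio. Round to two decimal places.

Justified leading P/E = b/(r−g) = 0.71/(0.0651−0.039) = 27.2031

27.20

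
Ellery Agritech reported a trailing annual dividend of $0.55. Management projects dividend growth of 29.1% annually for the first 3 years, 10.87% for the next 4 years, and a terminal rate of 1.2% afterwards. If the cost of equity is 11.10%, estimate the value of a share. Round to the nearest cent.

$14.43

Three-stage DDM. Project D₁…D_7; terminal Gordon value at t=7 with g = 0.012; discount at r = 0.111.
D_1 = 0.7101
D_2 = 0.9167
D_3 = 1.1834
D_4 = 1.3121
D_5 = 1.4547
D_6 = 1.6128
D_7 = 1.7881
TV_7 = 1.8096/(0.111−0.012) = 18.2786
P₀ = Σ Dₜ/(1+r)ᵗ + TV_7/(1+r)^7 = 14.4275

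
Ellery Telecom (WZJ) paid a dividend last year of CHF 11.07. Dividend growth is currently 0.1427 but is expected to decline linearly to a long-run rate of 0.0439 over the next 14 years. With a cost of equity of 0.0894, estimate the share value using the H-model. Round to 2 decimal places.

H-model: P₀ = D₀[(1+g_L) + H(g_S−g_L)]/(r−g_L), with H = 14/2 = 7.
P₀ = 11.07 × [(1+0.0439) + 7×(0.1427−0.0439)] / (0.0894−0.0439)
   = 11.07 × 1.7355 / 0.0455 = 422.2414

CHF 422.24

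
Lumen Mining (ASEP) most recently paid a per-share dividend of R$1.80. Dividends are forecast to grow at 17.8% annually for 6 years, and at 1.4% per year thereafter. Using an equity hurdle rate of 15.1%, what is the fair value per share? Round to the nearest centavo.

Two-stage DDM. Project D₁…D_6 at 0.178, terminal growth 0.014, discount at r = 0.151.
D_1 = 2.1204
D_2 = 2.4978
D_3 = 2.9424
D_4 = 3.4662
D_5 = 4.0832
D_6 = 4.8100
Terminal value at t=6: TV = D_7/(r−g) = 4.8773/(0.151−0.014) = 35.6010
P₀ = 2.1204/(1+0.151)^1 + 2.4978/(1+0.151)^2 + 2.9424/(1+0.151)^3 + 3.4662/(1+0.151)^4 + 4.0832/(1+0.151)^5 + 4.8100/(1+0.151)^6 + 35.6010/(1+0.151)^6 = 27.0334

R$27.03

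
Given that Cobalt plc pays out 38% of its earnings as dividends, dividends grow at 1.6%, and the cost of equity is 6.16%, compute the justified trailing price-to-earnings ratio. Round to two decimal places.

8.47

Justified trailing P/E = b(1+g)/(r−g) = 0.38×(1+0.016)/(0.0616−0.016) = 8.4667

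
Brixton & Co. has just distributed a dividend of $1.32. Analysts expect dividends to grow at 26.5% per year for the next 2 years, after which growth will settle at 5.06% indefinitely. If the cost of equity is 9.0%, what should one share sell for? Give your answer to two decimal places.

$50.72

Two-stage DDM. Project D₁…D_2 at 0.265, terminal growth 0.0506, discount at r = 0.09.
D_1 = 1.6698
D_2 = 2.1123
Terminal value at t=2: TV = D_3/(r−g) = 2.2192/(0.09−0.0506) = 56.3243
P₀ = 1.6698/(1+0.09)^1 + 2.1123/(1+0.09)^2 + 56.3243/(1+0.09)^2 = 50.7169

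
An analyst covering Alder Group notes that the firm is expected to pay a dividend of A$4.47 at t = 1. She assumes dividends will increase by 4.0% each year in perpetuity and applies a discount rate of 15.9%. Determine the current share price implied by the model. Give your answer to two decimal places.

A$37.56

Gordon growth model: P₀ = D₁/(r − g), with D₁ = 4.47 given directly.
P₀ = 4.4700 / (0.159 − 0.04) = 4.4700 / 0.119 = 37.5630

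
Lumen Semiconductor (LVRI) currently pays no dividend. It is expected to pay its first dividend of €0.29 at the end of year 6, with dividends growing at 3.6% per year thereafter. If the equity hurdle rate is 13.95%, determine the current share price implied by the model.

€1.46

Deferred-dividend DDM. At t=5 the remaining stream is a growing perpetuity with first payment D_6 = 0.29.
V_5 = D_6/(r−g) = 0.29/(0.1395−0.036) = 2.8019
P₀ = V_5/(1+r)^5 = 2.8019/(1+0.1395)^5 = 1.4584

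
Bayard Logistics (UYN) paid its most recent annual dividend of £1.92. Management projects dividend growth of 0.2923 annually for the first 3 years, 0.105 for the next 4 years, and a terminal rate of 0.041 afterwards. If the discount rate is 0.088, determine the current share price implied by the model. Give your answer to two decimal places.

£97.41

Three-stage DDM. Project D₁…D_7; terminal Gordon value at t=7 with g = 0.041; discount at r = 0.088.
D_1 = 2.4812
D_2 = 3.2065
D_3 = 4.1437
D_4 = 4.5788
D_5 = 5.0596
D_6 = 5.5909
D_7 = 6.1779
TV_7 = 6.4312/(0.088−0.041) = 136.8338
P₀ = Σ Dₜ/(1+r)ᵗ + TV_7/(1+r)^7 = 97.4082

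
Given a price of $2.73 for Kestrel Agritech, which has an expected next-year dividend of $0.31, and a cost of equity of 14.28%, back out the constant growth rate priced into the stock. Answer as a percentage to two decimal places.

2.92%

From P₀ = D₁/(r − g), the implied growth is g = r − D₁/P₀.
g = 0.1428 − 0.31/2.73 = 0.1428 − 0.11355 = 0.02925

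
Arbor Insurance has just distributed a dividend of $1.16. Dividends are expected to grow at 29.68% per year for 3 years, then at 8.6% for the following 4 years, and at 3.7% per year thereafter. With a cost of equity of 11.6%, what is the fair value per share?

Three-stage DDM. Project D₁…D_7; terminal Gordon value at t=7 with g = 0.037; discount at r = 0.116.
D_1 = 1.5043
D_2 = 1.9508
D_3 = 2.5297
D_4 = 2.7473
D_5 = 2.9836
D_6 = 3.2402
D_7 = 3.5188
TV_7 = 3.6490/(0.116−0.037) = 46.1900
P₀ = Σ Dₜ/(1+r)ᵗ + TV_7/(1+r)^7 = 32.9621

$32.96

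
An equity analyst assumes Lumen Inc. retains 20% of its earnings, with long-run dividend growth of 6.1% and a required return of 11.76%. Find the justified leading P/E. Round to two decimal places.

Payout ratio b = 1 − 0.20 = 0.80.
Justified leading P/E = b/(r−g) = 0.80/(0.1176−0.061) = 14.1343

14.13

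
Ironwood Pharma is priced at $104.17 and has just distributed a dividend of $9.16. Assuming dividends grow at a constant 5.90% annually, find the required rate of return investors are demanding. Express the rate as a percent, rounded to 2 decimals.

Rearranging the constant-growth DDM: r = D₁/P₀ + g.
D₁ = 9.16 × (1 + 0.059) = 9.7004.
r = 9.7004 / 104.17 + 0.059 = 0.09312 + 0.059 = 0.15212

15.21%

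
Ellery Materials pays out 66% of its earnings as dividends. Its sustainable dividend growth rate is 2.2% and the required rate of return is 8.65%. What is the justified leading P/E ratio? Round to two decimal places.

Justified leading P/E = b/(r−g) = 0.66/(0.0865−0.022) = 10.2326

10.23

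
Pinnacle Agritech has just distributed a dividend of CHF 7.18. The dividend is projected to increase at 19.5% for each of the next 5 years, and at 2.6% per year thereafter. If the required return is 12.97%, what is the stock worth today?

Two-stage DDM. Project D₁…D_5 at 0.195, terminal growth 0.026, discount at r = 0.1297.
D_1 = 8.5801
D_2 = 10.2532
D_3 = 12.2526
D_4 = 14.6419
D_5 = 17.4970
Terminal value at t=5: TV = D_6/(r−g) = 17.9519/(0.1297−0.026) = 173.1142
P₀ = 8.5801/(1+0.1297)^1 + 10.2532/(1+0.1297)^2 + 12.2526/(1+0.1297)^3 + 14.6419/(1+0.1297)^4 + 17.4970/(1+0.1297)^5 + 173.1142/(1+0.1297)^5 = 136.7107

CHF 136.71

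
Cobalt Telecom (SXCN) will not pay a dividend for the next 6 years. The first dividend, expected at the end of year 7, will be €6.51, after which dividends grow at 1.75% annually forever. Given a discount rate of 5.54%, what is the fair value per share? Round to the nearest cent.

Deferred-dividend DDM. At t=6 the remaining stream is a growing perpetuity with first payment D_7 = 6.51.
V_6 = D_7/(r−g) = 6.51/(0.0554−0.0175) = 171.7678
P₀ = V_6/(1+r)^6 = 171.7678/(1+0.0554)^6 = 124.2909

€124.29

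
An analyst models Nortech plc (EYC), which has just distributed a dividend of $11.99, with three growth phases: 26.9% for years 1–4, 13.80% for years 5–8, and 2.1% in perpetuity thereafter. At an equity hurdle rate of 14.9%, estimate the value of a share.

Three-stage DDM. Project D₁…D_8; terminal Gordon value at t=8 with g = 0.021; discount at r = 0.149.
D_1 = 15.2153
D_2 = 19.3082
D_3 = 24.5021
D_4 = 31.0932
D_5 = 35.3841
D_6 = 40.2671
D_7 = 45.8239
D_8 = 52.1476
TV_8 = 53.2427/(0.149−0.021) = 415.9590
P₀ = Σ Dₜ/(1+r)ᵗ + TV_8/(1+r)^8 = 268.4539

$268.45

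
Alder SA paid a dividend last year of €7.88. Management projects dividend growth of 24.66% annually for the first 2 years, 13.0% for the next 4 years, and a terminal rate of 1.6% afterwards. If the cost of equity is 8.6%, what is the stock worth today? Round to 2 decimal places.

€241.99

Three-stage DDM. Project D₁…D_6; terminal Gordon value at t=6 with g = 0.016; discount at r = 0.086.
D_1 = 9.8232
D_2 = 12.2456
D_3 = 13.8375
D_4 = 15.6364
D_5 = 17.6692
D_6 = 19.9661
TV_6 = 20.2856/(0.086−0.016) = 289.7943
P₀ = Σ Dₜ/(1+r)ᵗ + TV_6/(1+r)^6 = 241.9896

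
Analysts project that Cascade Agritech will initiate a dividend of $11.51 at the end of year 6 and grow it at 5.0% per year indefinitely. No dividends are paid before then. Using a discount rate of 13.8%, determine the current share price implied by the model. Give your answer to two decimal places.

Deferred-dividend DDM. At t=5 the remaining stream is a growing perpetuity with first payment D_6 = 11.51.
V_5 = D_6/(r−g) = 11.51/(0.138−0.05) = 130.7955
P₀ = V_5/(1+r)^5 = 130.7955/(1+0.138)^5 = 68.5301

$68.53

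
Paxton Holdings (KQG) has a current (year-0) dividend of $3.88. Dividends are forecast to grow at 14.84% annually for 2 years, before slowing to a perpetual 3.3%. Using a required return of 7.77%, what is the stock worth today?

$110.36

Two-stage DDM. Project D₁…D_2 at 0.1484, terminal growth 0.033, discount at r = 0.0777.
D_1 = 4.4558
D_2 = 5.1170
Terminal value at t=2: TV = D_3/(r−g) = 5.2859/(0.0777−0.033) = 118.2527
P₀ = 4.4558/(1+0.0777)^1 + 5.1170/(1+0.0777)^2 + 118.2527/(1+0.0777)^2 = 110.3561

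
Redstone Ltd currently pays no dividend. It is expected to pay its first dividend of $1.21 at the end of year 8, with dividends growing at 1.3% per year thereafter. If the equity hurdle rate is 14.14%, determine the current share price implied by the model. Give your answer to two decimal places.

$3.73

Deferred-dividend DDM. At t=7 the remaining stream is a growing perpetuity with first payment D_8 = 1.21.
V_7 = D_8/(r−g) = 1.21/(0.1414−0.013) = 9.4237
P₀ = V_7/(1+r)^7 = 9.4237/(1+0.1414)^7 = 3.7338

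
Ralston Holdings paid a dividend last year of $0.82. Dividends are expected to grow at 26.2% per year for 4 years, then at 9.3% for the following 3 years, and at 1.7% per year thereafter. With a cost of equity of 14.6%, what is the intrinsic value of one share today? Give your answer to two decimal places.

Three-stage DDM. Project D₁…D_7; terminal Gordon value at t=7 with g = 0.017; discount at r = 0.146.
D_1 = 1.0348
D_2 = 1.3060
D_3 = 1.6481
D_4 = 2.0799
D_5 = 2.2734
D_6 = 2.4848
D_7 = 2.7159
TV_7 = 2.7621/(0.146−0.017) = 21.4113
P₀ = Σ Dₜ/(1+r)ᵗ + TV_7/(1+r)^7 = 15.7397

$15.74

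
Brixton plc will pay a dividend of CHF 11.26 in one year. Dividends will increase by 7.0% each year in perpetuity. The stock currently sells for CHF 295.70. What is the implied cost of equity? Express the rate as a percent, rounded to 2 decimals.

10.81%

Rearranging the constant-growth DDM: r = D₁/P₀ + g.
r = 11.2600 / 295.70 + 0.07 = 0.03808 + 0.07 = 0.10808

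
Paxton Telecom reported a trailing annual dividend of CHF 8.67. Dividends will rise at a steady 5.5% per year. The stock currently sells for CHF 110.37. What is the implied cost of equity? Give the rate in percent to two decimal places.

13.79%

Rearranging the constant-growth DDM: r = D₁/P₀ + g.
D₁ = 8.67 × (1 + 0.055) = 9.1468.
r = 9.1468 / 110.37 + 0.055 = 0.08287 + 0.055 = 0.13787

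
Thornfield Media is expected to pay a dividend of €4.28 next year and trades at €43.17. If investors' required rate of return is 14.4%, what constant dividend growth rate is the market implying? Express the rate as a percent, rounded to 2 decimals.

4.49%

From P₀ = D₁/(r − g), the implied growth is g = r − D₁/P₀.
g = 0.144 − 4.28/43.17 = 0.144 − 0.09914 = 0.04486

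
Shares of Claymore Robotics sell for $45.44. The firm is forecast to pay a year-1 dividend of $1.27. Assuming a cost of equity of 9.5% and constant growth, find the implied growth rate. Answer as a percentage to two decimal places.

From P₀ = D₁/(r − g), the implied growth is g = r − D₁/P₀.
g = 0.095 − 1.27/45.44 = 0.095 − 0.02795 = 0.06705

6.71%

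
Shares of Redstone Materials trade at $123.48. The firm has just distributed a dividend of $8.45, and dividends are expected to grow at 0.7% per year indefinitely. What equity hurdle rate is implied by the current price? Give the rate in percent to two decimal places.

Rearranging the constant-growth DDM: r = D₁/P₀ + g.
D₁ = 8.45 × (1 + 0.007) = 8.5091.
r = 8.5091 / 123.48 + 0.007 = 0.06891 + 0.007 = 0.07591

7.59%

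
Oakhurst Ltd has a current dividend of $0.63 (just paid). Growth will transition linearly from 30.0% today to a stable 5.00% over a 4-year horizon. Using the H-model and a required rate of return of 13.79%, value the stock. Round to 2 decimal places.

H-model: P₀ = D₀[(1+g_L) + H(g_S−g_L)]/(r−g_L), with H = 4/2 = 2.
P₀ = 0.63 × [(1+0.05) + 2×(0.3−0.05)] / (0.1379−0.05)
   = 0.63 × 1.5500 / 0.0879 = 11.1092

$11.11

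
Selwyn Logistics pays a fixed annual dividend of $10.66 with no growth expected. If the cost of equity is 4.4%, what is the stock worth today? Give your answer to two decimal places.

Zero-growth DDM (perpetuity): P₀ = D/r = 10.66 / 0.044 = 242.2727

$242.27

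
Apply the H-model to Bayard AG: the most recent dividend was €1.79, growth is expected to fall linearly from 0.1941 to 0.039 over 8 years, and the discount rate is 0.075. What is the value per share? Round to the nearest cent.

€82.51

H-model: P₀ = D₀[(1+g_L) + H(g_S−g_L)]/(r−g_L), with H = 8/2 = 4.
P₀ = 1.79 × [(1+0.039) + 4×(0.1941−0.039)] / (0.075−0.039)
   = 1.79 × 1.6594 / 0.036 = 82.5091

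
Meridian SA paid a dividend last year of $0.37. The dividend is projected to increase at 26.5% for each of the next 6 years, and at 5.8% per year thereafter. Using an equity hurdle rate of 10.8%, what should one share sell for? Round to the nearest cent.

$20.96

Two-stage DDM. Project D₁…D_6 at 0.265, terminal growth 0.058, discount at r = 0.108.
D_1 = 0.4681
D_2 = 0.5921
D_3 = 0.7490
D_4 = 0.9475
D_5 = 1.1985
D_6 = 1.5162
Terminal value at t=6: TV = D_7/(r−g) = 1.6041/(0.108−0.058) = 32.0819
P₀ = 0.4681/(1+0.108)^1 + 0.5921/(1+0.108)^2 + 0.7490/(1+0.108)^3 + 0.9475/(1+0.108)^4 + 1.1985/(1+0.108)^5 + 1.5162/(1+0.108)^6 + 32.0819/(1+0.108)^6 = 20.9600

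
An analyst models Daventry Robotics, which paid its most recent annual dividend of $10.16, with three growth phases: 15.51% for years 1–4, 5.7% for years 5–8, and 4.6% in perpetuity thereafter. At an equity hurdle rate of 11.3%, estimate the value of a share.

$235.82

Three-stage DDM. Project D₁…D_8; terminal Gordon value at t=8 with g = 0.046; discount at r = 0.113.
D_1 = 11.7358
D_2 = 13.5560
D_3 = 15.6586
D_4 = 18.0872
D_5 = 19.1182
D_6 = 20.2079
D_7 = 21.3598
D_8 = 22.5773
TV_8 = 23.6159/(0.113−0.046) = 352.4755
P₀ = Σ Dₜ/(1+r)ᵗ + TV_8/(1+r)^8 = 235.8198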